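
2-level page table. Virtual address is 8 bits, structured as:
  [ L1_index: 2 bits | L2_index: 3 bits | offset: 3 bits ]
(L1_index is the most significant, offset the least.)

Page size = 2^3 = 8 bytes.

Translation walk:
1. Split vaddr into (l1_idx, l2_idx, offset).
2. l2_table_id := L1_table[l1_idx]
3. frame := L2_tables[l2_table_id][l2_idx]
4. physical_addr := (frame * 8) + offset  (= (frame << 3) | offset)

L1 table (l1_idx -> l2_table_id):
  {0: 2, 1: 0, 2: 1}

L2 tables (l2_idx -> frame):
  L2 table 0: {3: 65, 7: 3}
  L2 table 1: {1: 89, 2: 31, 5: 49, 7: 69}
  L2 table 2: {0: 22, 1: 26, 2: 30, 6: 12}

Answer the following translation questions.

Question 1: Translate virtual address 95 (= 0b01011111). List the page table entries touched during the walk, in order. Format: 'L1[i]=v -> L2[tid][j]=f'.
vaddr = 95 = 0b01011111
Split: l1_idx=1, l2_idx=3, offset=7

Answer: L1[1]=0 -> L2[0][3]=65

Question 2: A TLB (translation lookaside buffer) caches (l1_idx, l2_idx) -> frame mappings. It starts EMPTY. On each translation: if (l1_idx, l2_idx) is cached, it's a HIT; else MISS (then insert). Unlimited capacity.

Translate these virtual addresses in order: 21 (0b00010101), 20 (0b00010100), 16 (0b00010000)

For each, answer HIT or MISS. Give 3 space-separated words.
vaddr=21: (0,2) not in TLB -> MISS, insert
vaddr=20: (0,2) in TLB -> HIT
vaddr=16: (0,2) in TLB -> HIT

Answer: MISS HIT HIT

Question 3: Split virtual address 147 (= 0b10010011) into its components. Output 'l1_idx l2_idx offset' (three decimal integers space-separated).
Answer: 2 2 3

Derivation:
vaddr = 147 = 0b10010011
  top 2 bits -> l1_idx = 2
  next 3 bits -> l2_idx = 2
  bottom 3 bits -> offset = 3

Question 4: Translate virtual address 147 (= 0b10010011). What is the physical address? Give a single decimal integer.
Answer: 251

Derivation:
vaddr = 147 = 0b10010011
Split: l1_idx=2, l2_idx=2, offset=3
L1[2] = 1
L2[1][2] = 31
paddr = 31 * 8 + 3 = 251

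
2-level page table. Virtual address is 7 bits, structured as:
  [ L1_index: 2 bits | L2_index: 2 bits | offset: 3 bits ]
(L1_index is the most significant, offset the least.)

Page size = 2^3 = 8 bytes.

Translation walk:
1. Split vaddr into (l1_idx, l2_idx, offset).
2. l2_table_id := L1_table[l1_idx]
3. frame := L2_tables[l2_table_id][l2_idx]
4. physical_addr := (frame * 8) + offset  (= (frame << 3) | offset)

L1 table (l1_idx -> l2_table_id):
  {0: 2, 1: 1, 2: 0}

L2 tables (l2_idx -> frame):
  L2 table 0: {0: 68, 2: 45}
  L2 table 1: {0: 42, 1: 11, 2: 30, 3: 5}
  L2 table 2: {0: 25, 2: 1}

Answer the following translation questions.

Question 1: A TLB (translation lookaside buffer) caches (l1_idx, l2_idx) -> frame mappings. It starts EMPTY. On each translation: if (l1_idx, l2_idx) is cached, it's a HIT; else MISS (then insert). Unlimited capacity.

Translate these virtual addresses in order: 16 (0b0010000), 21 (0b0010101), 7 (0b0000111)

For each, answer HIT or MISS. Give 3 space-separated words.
vaddr=16: (0,2) not in TLB -> MISS, insert
vaddr=21: (0,2) in TLB -> HIT
vaddr=7: (0,0) not in TLB -> MISS, insert

Answer: MISS HIT MISS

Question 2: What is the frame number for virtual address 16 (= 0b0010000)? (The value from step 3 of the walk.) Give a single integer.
vaddr = 16: l1_idx=0, l2_idx=2
L1[0] = 2; L2[2][2] = 1

Answer: 1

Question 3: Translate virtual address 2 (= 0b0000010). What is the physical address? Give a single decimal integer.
vaddr = 2 = 0b0000010
Split: l1_idx=0, l2_idx=0, offset=2
L1[0] = 2
L2[2][0] = 25
paddr = 25 * 8 + 2 = 202

Answer: 202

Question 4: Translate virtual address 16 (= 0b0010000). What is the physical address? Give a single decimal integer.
vaddr = 16 = 0b0010000
Split: l1_idx=0, l2_idx=2, offset=0
L1[0] = 2
L2[2][2] = 1
paddr = 1 * 8 + 0 = 8

Answer: 8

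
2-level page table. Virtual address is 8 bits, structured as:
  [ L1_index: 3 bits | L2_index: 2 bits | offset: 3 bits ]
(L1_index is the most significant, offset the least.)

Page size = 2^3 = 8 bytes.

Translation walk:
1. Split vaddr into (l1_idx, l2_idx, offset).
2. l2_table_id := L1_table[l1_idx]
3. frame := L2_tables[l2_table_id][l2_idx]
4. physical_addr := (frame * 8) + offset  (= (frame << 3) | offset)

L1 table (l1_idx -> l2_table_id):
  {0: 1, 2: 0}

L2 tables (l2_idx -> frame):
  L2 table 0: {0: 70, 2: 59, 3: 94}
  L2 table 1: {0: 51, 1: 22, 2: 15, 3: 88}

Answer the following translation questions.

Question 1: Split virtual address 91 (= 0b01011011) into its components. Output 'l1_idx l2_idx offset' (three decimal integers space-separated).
vaddr = 91 = 0b01011011
  top 3 bits -> l1_idx = 2
  next 2 bits -> l2_idx = 3
  bottom 3 bits -> offset = 3

Answer: 2 3 3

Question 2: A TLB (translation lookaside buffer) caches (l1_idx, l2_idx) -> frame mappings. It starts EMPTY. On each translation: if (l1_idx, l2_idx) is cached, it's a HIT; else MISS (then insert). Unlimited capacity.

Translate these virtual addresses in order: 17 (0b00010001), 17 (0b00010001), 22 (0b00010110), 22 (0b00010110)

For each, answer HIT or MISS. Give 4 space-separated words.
Answer: MISS HIT HIT HIT

Derivation:
vaddr=17: (0,2) not in TLB -> MISS, insert
vaddr=17: (0,2) in TLB -> HIT
vaddr=22: (0,2) in TLB -> HIT
vaddr=22: (0,2) in TLB -> HIT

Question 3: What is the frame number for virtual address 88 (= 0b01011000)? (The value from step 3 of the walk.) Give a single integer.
Answer: 94

Derivation:
vaddr = 88: l1_idx=2, l2_idx=3
L1[2] = 0; L2[0][3] = 94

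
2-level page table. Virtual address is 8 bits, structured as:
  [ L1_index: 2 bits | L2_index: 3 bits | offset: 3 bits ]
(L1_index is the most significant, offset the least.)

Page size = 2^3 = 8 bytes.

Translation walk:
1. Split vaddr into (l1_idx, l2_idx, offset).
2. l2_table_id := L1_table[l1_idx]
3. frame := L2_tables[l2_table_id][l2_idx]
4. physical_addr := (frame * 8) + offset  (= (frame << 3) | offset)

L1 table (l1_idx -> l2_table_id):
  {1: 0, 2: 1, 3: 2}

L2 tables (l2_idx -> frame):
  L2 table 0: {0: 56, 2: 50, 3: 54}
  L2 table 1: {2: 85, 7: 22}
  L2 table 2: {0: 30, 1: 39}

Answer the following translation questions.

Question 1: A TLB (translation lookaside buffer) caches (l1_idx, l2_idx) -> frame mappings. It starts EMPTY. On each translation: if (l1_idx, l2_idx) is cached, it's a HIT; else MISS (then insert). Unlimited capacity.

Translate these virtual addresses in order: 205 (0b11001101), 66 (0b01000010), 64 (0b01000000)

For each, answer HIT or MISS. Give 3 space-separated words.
vaddr=205: (3,1) not in TLB -> MISS, insert
vaddr=66: (1,0) not in TLB -> MISS, insert
vaddr=64: (1,0) in TLB -> HIT

Answer: MISS MISS HIT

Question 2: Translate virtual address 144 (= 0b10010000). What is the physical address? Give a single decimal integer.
Answer: 680

Derivation:
vaddr = 144 = 0b10010000
Split: l1_idx=2, l2_idx=2, offset=0
L1[2] = 1
L2[1][2] = 85
paddr = 85 * 8 + 0 = 680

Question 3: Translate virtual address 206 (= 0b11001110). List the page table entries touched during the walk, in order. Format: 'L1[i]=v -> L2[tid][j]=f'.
vaddr = 206 = 0b11001110
Split: l1_idx=3, l2_idx=1, offset=6

Answer: L1[3]=2 -> L2[2][1]=39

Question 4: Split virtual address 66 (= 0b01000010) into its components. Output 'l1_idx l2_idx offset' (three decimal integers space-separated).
vaddr = 66 = 0b01000010
  top 2 bits -> l1_idx = 1
  next 3 bits -> l2_idx = 0
  bottom 3 bits -> offset = 2

Answer: 1 0 2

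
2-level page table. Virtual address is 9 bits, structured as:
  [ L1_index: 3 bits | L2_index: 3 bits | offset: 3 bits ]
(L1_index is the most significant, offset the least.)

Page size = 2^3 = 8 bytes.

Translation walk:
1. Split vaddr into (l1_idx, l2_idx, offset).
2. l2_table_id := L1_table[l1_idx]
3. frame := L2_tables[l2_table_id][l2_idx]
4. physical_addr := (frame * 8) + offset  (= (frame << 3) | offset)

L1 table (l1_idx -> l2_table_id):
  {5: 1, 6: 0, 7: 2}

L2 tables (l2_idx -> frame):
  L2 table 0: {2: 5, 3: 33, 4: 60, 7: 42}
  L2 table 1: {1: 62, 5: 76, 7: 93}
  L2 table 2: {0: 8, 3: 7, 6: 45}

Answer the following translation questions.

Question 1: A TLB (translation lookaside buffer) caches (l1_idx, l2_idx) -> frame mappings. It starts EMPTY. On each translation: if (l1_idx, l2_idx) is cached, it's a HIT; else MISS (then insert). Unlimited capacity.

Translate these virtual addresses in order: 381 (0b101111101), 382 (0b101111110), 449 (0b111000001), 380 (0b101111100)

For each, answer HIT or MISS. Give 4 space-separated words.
vaddr=381: (5,7) not in TLB -> MISS, insert
vaddr=382: (5,7) in TLB -> HIT
vaddr=449: (7,0) not in TLB -> MISS, insert
vaddr=380: (5,7) in TLB -> HIT

Answer: MISS HIT MISS HIT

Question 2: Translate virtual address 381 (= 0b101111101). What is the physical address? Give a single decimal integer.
vaddr = 381 = 0b101111101
Split: l1_idx=5, l2_idx=7, offset=5
L1[5] = 1
L2[1][7] = 93
paddr = 93 * 8 + 5 = 749

Answer: 749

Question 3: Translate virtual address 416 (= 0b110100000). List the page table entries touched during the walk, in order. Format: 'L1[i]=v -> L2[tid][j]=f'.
vaddr = 416 = 0b110100000
Split: l1_idx=6, l2_idx=4, offset=0

Answer: L1[6]=0 -> L2[0][4]=60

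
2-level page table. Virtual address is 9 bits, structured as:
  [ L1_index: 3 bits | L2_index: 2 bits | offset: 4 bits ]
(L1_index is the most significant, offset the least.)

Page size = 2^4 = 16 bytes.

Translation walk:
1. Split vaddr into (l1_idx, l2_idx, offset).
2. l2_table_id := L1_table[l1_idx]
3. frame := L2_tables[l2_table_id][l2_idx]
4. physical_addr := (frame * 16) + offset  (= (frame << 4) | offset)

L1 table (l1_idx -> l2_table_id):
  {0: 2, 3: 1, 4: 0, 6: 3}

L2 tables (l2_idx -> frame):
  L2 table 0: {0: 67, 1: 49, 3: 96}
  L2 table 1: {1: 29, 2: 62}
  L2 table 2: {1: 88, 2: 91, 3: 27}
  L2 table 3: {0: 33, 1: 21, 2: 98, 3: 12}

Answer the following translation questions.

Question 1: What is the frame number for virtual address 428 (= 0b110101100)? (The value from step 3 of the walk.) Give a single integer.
Answer: 98

Derivation:
vaddr = 428: l1_idx=6, l2_idx=2
L1[6] = 3; L2[3][2] = 98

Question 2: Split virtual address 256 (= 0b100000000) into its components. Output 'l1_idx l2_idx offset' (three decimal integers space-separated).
vaddr = 256 = 0b100000000
  top 3 bits -> l1_idx = 4
  next 2 bits -> l2_idx = 0
  bottom 4 bits -> offset = 0

Answer: 4 0 0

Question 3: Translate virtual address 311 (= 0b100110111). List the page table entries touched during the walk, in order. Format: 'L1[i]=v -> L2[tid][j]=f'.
Answer: L1[4]=0 -> L2[0][3]=96

Derivation:
vaddr = 311 = 0b100110111
Split: l1_idx=4, l2_idx=3, offset=7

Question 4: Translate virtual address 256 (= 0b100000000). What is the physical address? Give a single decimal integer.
vaddr = 256 = 0b100000000
Split: l1_idx=4, l2_idx=0, offset=0
L1[4] = 0
L2[0][0] = 67
paddr = 67 * 16 + 0 = 1072

Answer: 1072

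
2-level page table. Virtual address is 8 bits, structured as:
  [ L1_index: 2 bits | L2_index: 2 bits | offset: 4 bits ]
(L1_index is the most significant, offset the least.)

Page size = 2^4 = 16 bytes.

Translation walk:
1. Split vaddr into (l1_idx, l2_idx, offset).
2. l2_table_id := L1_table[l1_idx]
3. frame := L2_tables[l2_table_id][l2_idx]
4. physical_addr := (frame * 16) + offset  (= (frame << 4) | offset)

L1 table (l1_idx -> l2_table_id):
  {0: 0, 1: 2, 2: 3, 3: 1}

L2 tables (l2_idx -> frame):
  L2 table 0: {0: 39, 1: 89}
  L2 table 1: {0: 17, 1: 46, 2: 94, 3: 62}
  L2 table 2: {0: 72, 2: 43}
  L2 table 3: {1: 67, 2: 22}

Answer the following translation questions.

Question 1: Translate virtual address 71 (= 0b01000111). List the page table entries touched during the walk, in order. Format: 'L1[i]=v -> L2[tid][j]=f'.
vaddr = 71 = 0b01000111
Split: l1_idx=1, l2_idx=0, offset=7

Answer: L1[1]=2 -> L2[2][0]=72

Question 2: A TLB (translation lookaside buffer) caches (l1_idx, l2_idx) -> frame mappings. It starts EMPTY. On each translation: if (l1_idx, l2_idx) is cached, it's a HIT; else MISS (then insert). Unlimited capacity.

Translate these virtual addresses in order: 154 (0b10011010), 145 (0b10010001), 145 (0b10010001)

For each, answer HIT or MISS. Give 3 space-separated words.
Answer: MISS HIT HIT

Derivation:
vaddr=154: (2,1) not in TLB -> MISS, insert
vaddr=145: (2,1) in TLB -> HIT
vaddr=145: (2,1) in TLB -> HIT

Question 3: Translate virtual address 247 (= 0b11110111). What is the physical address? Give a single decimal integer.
vaddr = 247 = 0b11110111
Split: l1_idx=3, l2_idx=3, offset=7
L1[3] = 1
L2[1][3] = 62
paddr = 62 * 16 + 7 = 999

Answer: 999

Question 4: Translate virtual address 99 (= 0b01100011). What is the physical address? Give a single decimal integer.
Answer: 691

Derivation:
vaddr = 99 = 0b01100011
Split: l1_idx=1, l2_idx=2, offset=3
L1[1] = 2
L2[2][2] = 43
paddr = 43 * 16 + 3 = 691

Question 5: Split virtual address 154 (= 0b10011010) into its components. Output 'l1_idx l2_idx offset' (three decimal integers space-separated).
Answer: 2 1 10

Derivation:
vaddr = 154 = 0b10011010
  top 2 bits -> l1_idx = 2
  next 2 bits -> l2_idx = 1
  bottom 4 bits -> offset = 10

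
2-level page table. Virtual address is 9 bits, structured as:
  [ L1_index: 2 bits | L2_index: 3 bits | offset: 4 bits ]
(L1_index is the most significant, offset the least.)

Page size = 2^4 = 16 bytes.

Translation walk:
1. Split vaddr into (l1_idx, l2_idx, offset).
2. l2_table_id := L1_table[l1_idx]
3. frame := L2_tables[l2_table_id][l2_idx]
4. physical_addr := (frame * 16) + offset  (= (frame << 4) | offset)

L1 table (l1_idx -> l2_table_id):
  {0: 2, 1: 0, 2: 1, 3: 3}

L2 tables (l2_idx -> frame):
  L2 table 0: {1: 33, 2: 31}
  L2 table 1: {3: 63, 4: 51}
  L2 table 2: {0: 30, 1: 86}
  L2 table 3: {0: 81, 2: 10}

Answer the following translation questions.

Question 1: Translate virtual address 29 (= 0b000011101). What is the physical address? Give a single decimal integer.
vaddr = 29 = 0b000011101
Split: l1_idx=0, l2_idx=1, offset=13
L1[0] = 2
L2[2][1] = 86
paddr = 86 * 16 + 13 = 1389

Answer: 1389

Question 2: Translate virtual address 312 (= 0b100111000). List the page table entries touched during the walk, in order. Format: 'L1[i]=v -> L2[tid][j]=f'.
Answer: L1[2]=1 -> L2[1][3]=63

Derivation:
vaddr = 312 = 0b100111000
Split: l1_idx=2, l2_idx=3, offset=8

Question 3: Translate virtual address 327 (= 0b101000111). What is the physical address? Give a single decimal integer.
Answer: 823

Derivation:
vaddr = 327 = 0b101000111
Split: l1_idx=2, l2_idx=4, offset=7
L1[2] = 1
L2[1][4] = 51
paddr = 51 * 16 + 7 = 823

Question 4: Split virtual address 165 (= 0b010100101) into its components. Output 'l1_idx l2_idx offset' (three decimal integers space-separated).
Answer: 1 2 5

Derivation:
vaddr = 165 = 0b010100101
  top 2 bits -> l1_idx = 1
  next 3 bits -> l2_idx = 2
  bottom 4 bits -> offset = 5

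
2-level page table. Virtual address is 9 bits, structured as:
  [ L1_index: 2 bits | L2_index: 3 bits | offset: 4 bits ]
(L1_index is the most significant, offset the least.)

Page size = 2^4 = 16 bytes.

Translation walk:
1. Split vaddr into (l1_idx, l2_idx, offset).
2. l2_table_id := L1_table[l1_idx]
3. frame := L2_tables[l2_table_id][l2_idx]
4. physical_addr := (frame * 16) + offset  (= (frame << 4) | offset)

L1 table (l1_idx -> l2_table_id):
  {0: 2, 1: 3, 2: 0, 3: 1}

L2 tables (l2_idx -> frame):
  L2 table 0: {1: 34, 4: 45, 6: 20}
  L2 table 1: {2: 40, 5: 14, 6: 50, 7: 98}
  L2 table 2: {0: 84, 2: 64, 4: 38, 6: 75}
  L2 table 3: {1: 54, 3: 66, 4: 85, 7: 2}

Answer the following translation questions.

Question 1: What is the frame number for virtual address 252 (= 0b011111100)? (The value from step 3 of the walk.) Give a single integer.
Answer: 2

Derivation:
vaddr = 252: l1_idx=1, l2_idx=7
L1[1] = 3; L2[3][7] = 2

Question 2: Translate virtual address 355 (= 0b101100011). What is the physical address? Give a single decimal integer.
vaddr = 355 = 0b101100011
Split: l1_idx=2, l2_idx=6, offset=3
L1[2] = 0
L2[0][6] = 20
paddr = 20 * 16 + 3 = 323

Answer: 323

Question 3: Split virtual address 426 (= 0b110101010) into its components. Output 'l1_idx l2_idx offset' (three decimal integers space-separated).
vaddr = 426 = 0b110101010
  top 2 bits -> l1_idx = 3
  next 3 bits -> l2_idx = 2
  bottom 4 bits -> offset = 10

Answer: 3 2 10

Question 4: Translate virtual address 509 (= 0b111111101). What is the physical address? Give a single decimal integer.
Answer: 1581

Derivation:
vaddr = 509 = 0b111111101
Split: l1_idx=3, l2_idx=7, offset=13
L1[3] = 1
L2[1][7] = 98
paddr = 98 * 16 + 13 = 1581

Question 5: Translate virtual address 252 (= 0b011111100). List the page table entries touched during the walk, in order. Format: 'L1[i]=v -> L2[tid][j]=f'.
vaddr = 252 = 0b011111100
Split: l1_idx=1, l2_idx=7, offset=12

Answer: L1[1]=3 -> L2[3][7]=2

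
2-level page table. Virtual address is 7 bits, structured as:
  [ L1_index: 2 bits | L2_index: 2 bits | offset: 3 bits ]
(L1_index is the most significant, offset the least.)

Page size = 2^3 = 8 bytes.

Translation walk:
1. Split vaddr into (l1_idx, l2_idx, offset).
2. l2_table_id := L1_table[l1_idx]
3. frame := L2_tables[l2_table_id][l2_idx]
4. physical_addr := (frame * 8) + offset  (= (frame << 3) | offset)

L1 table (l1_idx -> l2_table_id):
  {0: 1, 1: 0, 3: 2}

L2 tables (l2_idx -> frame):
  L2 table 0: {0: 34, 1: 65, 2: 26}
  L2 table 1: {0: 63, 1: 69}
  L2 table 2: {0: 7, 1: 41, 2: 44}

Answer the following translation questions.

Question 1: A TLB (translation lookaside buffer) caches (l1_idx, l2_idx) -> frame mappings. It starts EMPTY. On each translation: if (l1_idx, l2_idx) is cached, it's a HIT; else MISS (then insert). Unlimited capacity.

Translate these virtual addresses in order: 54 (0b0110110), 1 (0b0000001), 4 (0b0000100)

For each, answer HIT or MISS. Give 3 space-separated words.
vaddr=54: (1,2) not in TLB -> MISS, insert
vaddr=1: (0,0) not in TLB -> MISS, insert
vaddr=4: (0,0) in TLB -> HIT

Answer: MISS MISS HIT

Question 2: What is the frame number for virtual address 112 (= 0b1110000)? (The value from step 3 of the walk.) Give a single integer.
vaddr = 112: l1_idx=3, l2_idx=2
L1[3] = 2; L2[2][2] = 44

Answer: 44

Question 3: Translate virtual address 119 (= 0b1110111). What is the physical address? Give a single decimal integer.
vaddr = 119 = 0b1110111
Split: l1_idx=3, l2_idx=2, offset=7
L1[3] = 2
L2[2][2] = 44
paddr = 44 * 8 + 7 = 359

Answer: 359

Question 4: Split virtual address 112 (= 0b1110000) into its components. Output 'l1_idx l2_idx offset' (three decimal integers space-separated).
Answer: 3 2 0

Derivation:
vaddr = 112 = 0b1110000
  top 2 bits -> l1_idx = 3
  next 2 bits -> l2_idx = 2
  bottom 3 bits -> offset = 0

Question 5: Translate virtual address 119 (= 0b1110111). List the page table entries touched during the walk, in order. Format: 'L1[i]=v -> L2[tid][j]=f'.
vaddr = 119 = 0b1110111
Split: l1_idx=3, l2_idx=2, offset=7

Answer: L1[3]=2 -> L2[2][2]=44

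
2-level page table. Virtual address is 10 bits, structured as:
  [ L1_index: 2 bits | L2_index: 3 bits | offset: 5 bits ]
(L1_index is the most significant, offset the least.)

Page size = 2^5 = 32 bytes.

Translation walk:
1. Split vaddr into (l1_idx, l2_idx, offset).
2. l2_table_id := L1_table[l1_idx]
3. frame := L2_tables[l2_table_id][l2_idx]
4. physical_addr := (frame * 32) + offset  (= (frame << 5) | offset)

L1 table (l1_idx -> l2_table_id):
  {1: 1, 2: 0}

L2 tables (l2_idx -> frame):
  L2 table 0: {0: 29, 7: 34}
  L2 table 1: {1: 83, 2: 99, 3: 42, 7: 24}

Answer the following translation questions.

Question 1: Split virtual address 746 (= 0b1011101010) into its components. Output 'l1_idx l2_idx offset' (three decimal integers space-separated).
Answer: 2 7 10

Derivation:
vaddr = 746 = 0b1011101010
  top 2 bits -> l1_idx = 2
  next 3 bits -> l2_idx = 7
  bottom 5 bits -> offset = 10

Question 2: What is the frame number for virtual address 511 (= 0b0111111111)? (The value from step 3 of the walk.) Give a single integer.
vaddr = 511: l1_idx=1, l2_idx=7
L1[1] = 1; L2[1][7] = 24

Answer: 24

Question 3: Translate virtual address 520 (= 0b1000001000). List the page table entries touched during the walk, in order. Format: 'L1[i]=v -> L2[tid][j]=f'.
Answer: L1[2]=0 -> L2[0][0]=29

Derivation:
vaddr = 520 = 0b1000001000
Split: l1_idx=2, l2_idx=0, offset=8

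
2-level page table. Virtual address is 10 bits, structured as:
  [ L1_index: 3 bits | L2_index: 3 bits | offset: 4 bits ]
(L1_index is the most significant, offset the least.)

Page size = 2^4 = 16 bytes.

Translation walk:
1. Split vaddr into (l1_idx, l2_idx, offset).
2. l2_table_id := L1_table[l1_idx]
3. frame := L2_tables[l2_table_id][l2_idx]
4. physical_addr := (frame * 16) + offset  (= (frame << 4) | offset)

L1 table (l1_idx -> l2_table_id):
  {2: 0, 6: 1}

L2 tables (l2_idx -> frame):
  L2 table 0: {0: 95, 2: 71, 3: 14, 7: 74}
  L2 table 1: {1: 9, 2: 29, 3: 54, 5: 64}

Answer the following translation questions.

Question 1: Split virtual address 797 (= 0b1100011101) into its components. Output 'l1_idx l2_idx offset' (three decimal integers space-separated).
vaddr = 797 = 0b1100011101
  top 3 bits -> l1_idx = 6
  next 3 bits -> l2_idx = 1
  bottom 4 bits -> offset = 13

Answer: 6 1 13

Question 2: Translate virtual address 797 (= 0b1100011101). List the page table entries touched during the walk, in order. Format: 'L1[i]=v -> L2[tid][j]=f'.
vaddr = 797 = 0b1100011101
Split: l1_idx=6, l2_idx=1, offset=13

Answer: L1[6]=1 -> L2[1][1]=9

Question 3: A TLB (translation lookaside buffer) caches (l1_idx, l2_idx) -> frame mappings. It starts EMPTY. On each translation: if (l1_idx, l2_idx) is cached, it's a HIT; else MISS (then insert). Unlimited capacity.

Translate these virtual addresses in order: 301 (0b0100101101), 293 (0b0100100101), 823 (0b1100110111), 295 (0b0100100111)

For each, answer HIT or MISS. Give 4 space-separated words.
vaddr=301: (2,2) not in TLB -> MISS, insert
vaddr=293: (2,2) in TLB -> HIT
vaddr=823: (6,3) not in TLB -> MISS, insert
vaddr=295: (2,2) in TLB -> HIT

Answer: MISS HIT MISS HIT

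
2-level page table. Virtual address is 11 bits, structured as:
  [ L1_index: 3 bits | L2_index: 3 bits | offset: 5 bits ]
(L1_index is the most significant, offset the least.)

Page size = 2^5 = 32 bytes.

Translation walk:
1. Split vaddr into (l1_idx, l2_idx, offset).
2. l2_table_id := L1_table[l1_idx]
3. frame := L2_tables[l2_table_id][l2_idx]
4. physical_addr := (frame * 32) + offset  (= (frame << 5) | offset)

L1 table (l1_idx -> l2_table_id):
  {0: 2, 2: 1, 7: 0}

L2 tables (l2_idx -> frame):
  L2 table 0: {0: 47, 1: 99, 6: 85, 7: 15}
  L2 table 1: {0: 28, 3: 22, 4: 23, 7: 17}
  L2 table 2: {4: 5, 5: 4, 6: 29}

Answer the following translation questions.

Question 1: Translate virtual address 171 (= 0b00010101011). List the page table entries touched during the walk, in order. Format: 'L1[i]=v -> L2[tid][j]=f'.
Answer: L1[0]=2 -> L2[2][5]=4

Derivation:
vaddr = 171 = 0b00010101011
Split: l1_idx=0, l2_idx=5, offset=11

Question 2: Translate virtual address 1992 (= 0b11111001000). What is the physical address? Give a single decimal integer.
Answer: 2728

Derivation:
vaddr = 1992 = 0b11111001000
Split: l1_idx=7, l2_idx=6, offset=8
L1[7] = 0
L2[0][6] = 85
paddr = 85 * 32 + 8 = 2728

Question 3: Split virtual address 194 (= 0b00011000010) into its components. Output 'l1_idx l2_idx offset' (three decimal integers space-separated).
Answer: 0 6 2

Derivation:
vaddr = 194 = 0b00011000010
  top 3 bits -> l1_idx = 0
  next 3 bits -> l2_idx = 6
  bottom 5 bits -> offset = 2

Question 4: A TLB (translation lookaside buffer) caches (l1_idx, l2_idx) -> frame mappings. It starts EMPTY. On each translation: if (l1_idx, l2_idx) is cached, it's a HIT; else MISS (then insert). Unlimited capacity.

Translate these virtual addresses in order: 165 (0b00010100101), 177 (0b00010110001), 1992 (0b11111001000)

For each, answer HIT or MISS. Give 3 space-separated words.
vaddr=165: (0,5) not in TLB -> MISS, insert
vaddr=177: (0,5) in TLB -> HIT
vaddr=1992: (7,6) not in TLB -> MISS, insert

Answer: MISS HIT MISS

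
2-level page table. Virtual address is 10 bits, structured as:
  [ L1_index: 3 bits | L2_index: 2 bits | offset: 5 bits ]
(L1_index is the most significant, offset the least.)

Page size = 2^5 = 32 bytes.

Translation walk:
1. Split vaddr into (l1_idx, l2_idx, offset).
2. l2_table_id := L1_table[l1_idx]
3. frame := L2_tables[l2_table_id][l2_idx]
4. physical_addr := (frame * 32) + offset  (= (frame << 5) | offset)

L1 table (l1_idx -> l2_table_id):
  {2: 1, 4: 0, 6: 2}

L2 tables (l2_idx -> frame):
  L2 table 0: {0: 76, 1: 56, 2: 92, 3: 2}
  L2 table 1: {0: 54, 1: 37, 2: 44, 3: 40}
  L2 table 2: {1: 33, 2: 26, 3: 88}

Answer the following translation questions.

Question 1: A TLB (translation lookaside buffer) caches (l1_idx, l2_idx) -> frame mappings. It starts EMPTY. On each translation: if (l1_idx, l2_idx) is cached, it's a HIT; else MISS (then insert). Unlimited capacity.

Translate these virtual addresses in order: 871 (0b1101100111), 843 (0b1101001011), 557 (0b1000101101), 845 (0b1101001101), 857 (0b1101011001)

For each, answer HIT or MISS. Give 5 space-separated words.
Answer: MISS MISS MISS HIT HIT

Derivation:
vaddr=871: (6,3) not in TLB -> MISS, insert
vaddr=843: (6,2) not in TLB -> MISS, insert
vaddr=557: (4,1) not in TLB -> MISS, insert
vaddr=845: (6,2) in TLB -> HIT
vaddr=857: (6,2) in TLB -> HIT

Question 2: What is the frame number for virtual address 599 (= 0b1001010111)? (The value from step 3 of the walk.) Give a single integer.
Answer: 92

Derivation:
vaddr = 599: l1_idx=4, l2_idx=2
L1[4] = 0; L2[0][2] = 92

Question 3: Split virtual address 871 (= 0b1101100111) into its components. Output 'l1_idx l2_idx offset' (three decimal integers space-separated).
Answer: 6 3 7

Derivation:
vaddr = 871 = 0b1101100111
  top 3 bits -> l1_idx = 6
  next 2 bits -> l2_idx = 3
  bottom 5 bits -> offset = 7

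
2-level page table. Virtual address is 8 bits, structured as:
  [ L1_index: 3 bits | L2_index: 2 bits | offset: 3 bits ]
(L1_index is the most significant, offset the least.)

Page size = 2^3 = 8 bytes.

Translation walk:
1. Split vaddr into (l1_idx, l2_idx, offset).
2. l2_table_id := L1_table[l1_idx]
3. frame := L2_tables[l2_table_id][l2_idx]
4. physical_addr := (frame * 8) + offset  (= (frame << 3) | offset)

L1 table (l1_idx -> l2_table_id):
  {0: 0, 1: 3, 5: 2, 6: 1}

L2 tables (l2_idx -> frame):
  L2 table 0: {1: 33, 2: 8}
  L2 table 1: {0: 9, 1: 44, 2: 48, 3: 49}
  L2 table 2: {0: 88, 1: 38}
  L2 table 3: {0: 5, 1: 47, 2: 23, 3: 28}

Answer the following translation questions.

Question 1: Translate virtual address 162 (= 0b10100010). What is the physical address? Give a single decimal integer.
vaddr = 162 = 0b10100010
Split: l1_idx=5, l2_idx=0, offset=2
L1[5] = 2
L2[2][0] = 88
paddr = 88 * 8 + 2 = 706

Answer: 706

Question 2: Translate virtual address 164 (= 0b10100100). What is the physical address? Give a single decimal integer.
vaddr = 164 = 0b10100100
Split: l1_idx=5, l2_idx=0, offset=4
L1[5] = 2
L2[2][0] = 88
paddr = 88 * 8 + 4 = 708

Answer: 708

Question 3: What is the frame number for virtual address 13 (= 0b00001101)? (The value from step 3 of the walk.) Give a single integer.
Answer: 33

Derivation:
vaddr = 13: l1_idx=0, l2_idx=1
L1[0] = 0; L2[0][1] = 33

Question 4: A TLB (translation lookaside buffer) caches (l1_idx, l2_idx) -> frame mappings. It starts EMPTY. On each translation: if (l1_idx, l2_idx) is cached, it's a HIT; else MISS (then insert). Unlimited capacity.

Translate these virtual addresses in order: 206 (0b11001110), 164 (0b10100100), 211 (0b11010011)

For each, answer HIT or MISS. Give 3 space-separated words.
vaddr=206: (6,1) not in TLB -> MISS, insert
vaddr=164: (5,0) not in TLB -> MISS, insert
vaddr=211: (6,2) not in TLB -> MISS, insert

Answer: MISS MISS MISS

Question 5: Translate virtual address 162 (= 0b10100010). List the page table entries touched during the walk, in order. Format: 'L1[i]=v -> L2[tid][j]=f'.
vaddr = 162 = 0b10100010
Split: l1_idx=5, l2_idx=0, offset=2

Answer: L1[5]=2 -> L2[2][0]=88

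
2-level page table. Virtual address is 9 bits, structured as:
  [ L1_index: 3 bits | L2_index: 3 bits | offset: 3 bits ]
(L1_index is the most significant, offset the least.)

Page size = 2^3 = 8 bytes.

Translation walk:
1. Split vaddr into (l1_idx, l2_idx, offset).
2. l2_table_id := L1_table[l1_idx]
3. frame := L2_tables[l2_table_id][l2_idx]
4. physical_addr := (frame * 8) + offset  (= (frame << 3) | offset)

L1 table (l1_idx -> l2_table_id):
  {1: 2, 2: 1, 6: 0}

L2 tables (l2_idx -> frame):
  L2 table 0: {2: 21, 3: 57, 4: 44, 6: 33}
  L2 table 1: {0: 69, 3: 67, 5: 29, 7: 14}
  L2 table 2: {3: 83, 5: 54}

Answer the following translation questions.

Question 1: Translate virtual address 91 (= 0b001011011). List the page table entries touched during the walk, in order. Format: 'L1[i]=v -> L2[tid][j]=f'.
vaddr = 91 = 0b001011011
Split: l1_idx=1, l2_idx=3, offset=3

Answer: L1[1]=2 -> L2[2][3]=83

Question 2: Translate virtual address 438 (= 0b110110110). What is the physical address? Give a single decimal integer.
Answer: 270

Derivation:
vaddr = 438 = 0b110110110
Split: l1_idx=6, l2_idx=6, offset=6
L1[6] = 0
L2[0][6] = 33
paddr = 33 * 8 + 6 = 270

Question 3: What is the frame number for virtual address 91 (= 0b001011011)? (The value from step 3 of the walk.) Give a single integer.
vaddr = 91: l1_idx=1, l2_idx=3
L1[1] = 2; L2[2][3] = 83

Answer: 83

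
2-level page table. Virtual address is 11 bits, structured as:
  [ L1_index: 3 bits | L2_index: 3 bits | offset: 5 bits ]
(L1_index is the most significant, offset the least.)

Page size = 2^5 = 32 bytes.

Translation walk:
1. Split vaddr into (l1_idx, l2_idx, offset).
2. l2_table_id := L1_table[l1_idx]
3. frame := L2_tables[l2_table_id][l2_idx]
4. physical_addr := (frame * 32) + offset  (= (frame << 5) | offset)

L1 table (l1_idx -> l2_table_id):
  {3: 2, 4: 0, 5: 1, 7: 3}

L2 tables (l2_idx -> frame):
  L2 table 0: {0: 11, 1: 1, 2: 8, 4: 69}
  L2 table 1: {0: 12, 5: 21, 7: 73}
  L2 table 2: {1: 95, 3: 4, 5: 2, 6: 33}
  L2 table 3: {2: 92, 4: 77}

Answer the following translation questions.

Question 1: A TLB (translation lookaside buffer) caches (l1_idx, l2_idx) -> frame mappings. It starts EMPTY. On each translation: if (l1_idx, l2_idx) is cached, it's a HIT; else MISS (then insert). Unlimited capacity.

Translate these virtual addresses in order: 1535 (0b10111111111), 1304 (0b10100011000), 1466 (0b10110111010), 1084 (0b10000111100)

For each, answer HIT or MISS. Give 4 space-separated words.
Answer: MISS MISS MISS MISS

Derivation:
vaddr=1535: (5,7) not in TLB -> MISS, insert
vaddr=1304: (5,0) not in TLB -> MISS, insert
vaddr=1466: (5,5) not in TLB -> MISS, insert
vaddr=1084: (4,1) not in TLB -> MISS, insert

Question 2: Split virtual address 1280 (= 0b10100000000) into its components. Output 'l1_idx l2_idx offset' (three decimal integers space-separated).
Answer: 5 0 0

Derivation:
vaddr = 1280 = 0b10100000000
  top 3 bits -> l1_idx = 5
  next 3 bits -> l2_idx = 0
  bottom 5 bits -> offset = 0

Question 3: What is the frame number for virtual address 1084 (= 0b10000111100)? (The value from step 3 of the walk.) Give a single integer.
vaddr = 1084: l1_idx=4, l2_idx=1
L1[4] = 0; L2[0][1] = 1

Answer: 1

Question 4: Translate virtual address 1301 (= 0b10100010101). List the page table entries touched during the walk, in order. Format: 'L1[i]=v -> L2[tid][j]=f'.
Answer: L1[5]=1 -> L2[1][0]=12

Derivation:
vaddr = 1301 = 0b10100010101
Split: l1_idx=5, l2_idx=0, offset=21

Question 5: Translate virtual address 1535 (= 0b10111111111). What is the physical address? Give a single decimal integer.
Answer: 2367

Derivation:
vaddr = 1535 = 0b10111111111
Split: l1_idx=5, l2_idx=7, offset=31
L1[5] = 1
L2[1][7] = 73
paddr = 73 * 32 + 31 = 2367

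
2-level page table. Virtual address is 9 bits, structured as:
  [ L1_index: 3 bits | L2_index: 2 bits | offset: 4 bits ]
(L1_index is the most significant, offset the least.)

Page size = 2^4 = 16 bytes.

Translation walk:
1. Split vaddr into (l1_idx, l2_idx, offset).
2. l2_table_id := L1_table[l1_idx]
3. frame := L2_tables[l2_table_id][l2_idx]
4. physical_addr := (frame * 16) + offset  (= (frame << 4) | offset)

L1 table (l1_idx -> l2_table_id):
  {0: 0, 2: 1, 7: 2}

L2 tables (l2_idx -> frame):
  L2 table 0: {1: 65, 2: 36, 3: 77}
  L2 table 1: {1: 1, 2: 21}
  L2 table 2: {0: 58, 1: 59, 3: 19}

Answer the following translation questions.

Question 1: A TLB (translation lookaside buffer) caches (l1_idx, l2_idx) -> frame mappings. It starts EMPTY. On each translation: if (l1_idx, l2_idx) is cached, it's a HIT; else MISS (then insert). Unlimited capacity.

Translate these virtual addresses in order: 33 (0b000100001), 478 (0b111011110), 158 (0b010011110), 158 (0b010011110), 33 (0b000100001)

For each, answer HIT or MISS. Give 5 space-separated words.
vaddr=33: (0,2) not in TLB -> MISS, insert
vaddr=478: (7,1) not in TLB -> MISS, insert
vaddr=158: (2,1) not in TLB -> MISS, insert
vaddr=158: (2,1) in TLB -> HIT
vaddr=33: (0,2) in TLB -> HIT

Answer: MISS MISS MISS HIT HIT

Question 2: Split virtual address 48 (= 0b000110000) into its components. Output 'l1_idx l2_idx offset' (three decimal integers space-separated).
vaddr = 48 = 0b000110000
  top 3 bits -> l1_idx = 0
  next 2 bits -> l2_idx = 3
  bottom 4 bits -> offset = 0

Answer: 0 3 0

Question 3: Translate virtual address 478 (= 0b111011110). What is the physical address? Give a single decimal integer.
vaddr = 478 = 0b111011110
Split: l1_idx=7, l2_idx=1, offset=14
L1[7] = 2
L2[2][1] = 59
paddr = 59 * 16 + 14 = 958

Answer: 958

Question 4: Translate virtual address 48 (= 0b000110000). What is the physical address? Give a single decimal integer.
Answer: 1232

Derivation:
vaddr = 48 = 0b000110000
Split: l1_idx=0, l2_idx=3, offset=0
L1[0] = 0
L2[0][3] = 77
paddr = 77 * 16 + 0 = 1232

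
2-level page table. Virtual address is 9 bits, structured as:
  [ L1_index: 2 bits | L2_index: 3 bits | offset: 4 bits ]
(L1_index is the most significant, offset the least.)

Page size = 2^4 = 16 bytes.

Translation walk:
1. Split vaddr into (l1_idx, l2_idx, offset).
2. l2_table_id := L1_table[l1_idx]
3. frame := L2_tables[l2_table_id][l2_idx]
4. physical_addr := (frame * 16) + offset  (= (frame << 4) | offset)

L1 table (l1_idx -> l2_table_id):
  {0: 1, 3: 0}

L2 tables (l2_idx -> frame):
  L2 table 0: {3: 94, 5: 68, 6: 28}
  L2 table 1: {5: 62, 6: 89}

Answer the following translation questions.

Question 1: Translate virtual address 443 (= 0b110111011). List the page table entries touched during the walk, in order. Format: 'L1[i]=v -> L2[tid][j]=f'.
Answer: L1[3]=0 -> L2[0][3]=94

Derivation:
vaddr = 443 = 0b110111011
Split: l1_idx=3, l2_idx=3, offset=11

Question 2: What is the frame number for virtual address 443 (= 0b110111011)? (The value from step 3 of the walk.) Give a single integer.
vaddr = 443: l1_idx=3, l2_idx=3
L1[3] = 0; L2[0][3] = 94

Answer: 94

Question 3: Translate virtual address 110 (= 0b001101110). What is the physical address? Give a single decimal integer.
vaddr = 110 = 0b001101110
Split: l1_idx=0, l2_idx=6, offset=14
L1[0] = 1
L2[1][6] = 89
paddr = 89 * 16 + 14 = 1438

Answer: 1438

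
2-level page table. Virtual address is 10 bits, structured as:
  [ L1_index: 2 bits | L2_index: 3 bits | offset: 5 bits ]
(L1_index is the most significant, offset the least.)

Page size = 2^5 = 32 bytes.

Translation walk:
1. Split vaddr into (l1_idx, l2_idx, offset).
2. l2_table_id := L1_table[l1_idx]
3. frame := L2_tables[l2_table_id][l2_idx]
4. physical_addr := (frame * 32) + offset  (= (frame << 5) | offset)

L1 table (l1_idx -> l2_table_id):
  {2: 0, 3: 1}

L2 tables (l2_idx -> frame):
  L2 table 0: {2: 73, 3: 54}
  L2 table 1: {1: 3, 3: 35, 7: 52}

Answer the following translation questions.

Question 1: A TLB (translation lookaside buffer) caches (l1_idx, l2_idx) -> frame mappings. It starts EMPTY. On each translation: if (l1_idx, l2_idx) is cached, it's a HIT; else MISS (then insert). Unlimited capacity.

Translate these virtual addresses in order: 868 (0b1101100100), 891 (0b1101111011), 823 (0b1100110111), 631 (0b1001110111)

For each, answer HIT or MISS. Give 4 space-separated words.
vaddr=868: (3,3) not in TLB -> MISS, insert
vaddr=891: (3,3) in TLB -> HIT
vaddr=823: (3,1) not in TLB -> MISS, insert
vaddr=631: (2,3) not in TLB -> MISS, insert

Answer: MISS HIT MISS MISS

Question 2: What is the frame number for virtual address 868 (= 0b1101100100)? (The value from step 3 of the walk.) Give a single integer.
vaddr = 868: l1_idx=3, l2_idx=3
L1[3] = 1; L2[1][3] = 35

Answer: 35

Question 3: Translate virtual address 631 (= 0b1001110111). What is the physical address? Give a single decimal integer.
vaddr = 631 = 0b1001110111
Split: l1_idx=2, l2_idx=3, offset=23
L1[2] = 0
L2[0][3] = 54
paddr = 54 * 32 + 23 = 1751

Answer: 1751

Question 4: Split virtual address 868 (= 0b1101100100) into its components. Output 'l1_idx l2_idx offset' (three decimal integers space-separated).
Answer: 3 3 4

Derivation:
vaddr = 868 = 0b1101100100
  top 2 bits -> l1_idx = 3
  next 3 bits -> l2_idx = 3
  bottom 5 bits -> offset = 4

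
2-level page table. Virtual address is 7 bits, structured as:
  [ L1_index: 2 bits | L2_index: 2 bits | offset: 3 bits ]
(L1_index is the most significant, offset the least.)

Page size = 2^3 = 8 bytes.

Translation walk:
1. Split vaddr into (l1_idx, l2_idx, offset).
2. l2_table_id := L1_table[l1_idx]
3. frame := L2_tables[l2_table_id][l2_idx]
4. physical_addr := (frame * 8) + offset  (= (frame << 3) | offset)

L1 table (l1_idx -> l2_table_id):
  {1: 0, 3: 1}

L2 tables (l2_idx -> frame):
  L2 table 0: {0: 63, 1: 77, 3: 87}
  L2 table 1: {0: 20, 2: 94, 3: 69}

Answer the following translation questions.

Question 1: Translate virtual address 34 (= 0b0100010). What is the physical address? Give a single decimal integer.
Answer: 506

Derivation:
vaddr = 34 = 0b0100010
Split: l1_idx=1, l2_idx=0, offset=2
L1[1] = 0
L2[0][0] = 63
paddr = 63 * 8 + 2 = 506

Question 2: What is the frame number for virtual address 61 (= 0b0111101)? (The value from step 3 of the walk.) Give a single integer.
Answer: 87

Derivation:
vaddr = 61: l1_idx=1, l2_idx=3
L1[1] = 0; L2[0][3] = 87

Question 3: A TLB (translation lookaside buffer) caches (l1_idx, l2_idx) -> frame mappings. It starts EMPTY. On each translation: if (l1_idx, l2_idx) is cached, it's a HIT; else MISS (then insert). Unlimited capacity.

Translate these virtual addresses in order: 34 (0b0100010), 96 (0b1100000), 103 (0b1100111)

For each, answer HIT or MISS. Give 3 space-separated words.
Answer: MISS MISS HIT

Derivation:
vaddr=34: (1,0) not in TLB -> MISS, insert
vaddr=96: (3,0) not in TLB -> MISS, insert
vaddr=103: (3,0) in TLB -> HIT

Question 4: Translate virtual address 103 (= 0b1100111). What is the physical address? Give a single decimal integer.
Answer: 167

Derivation:
vaddr = 103 = 0b1100111
Split: l1_idx=3, l2_idx=0, offset=7
L1[3] = 1
L2[1][0] = 20
paddr = 20 * 8 + 7 = 167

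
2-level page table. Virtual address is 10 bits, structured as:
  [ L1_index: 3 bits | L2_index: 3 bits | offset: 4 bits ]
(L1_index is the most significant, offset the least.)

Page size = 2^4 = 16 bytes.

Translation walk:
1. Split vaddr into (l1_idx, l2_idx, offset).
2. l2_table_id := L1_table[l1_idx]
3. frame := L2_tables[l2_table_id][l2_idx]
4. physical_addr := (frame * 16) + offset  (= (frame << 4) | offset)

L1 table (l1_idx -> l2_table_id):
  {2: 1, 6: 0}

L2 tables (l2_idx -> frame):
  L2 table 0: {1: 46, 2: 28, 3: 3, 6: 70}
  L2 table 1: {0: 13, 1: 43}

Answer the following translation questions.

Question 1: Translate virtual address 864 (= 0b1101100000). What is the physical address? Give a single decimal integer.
Answer: 1120

Derivation:
vaddr = 864 = 0b1101100000
Split: l1_idx=6, l2_idx=6, offset=0
L1[6] = 0
L2[0][6] = 70
paddr = 70 * 16 + 0 = 1120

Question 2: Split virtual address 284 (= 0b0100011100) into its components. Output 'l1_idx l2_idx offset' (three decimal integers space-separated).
vaddr = 284 = 0b0100011100
  top 3 bits -> l1_idx = 2
  next 3 bits -> l2_idx = 1
  bottom 4 bits -> offset = 12

Answer: 2 1 12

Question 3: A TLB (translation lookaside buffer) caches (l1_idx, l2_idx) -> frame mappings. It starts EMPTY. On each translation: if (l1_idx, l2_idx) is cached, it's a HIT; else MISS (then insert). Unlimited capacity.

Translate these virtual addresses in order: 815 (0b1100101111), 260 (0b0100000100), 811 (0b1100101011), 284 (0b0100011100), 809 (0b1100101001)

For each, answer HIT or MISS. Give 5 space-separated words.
Answer: MISS MISS HIT MISS HIT

Derivation:
vaddr=815: (6,2) not in TLB -> MISS, insert
vaddr=260: (2,0) not in TLB -> MISS, insert
vaddr=811: (6,2) in TLB -> HIT
vaddr=284: (2,1) not in TLB -> MISS, insert
vaddr=809: (6,2) in TLB -> HIT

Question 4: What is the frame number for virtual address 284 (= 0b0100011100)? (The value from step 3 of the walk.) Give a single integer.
vaddr = 284: l1_idx=2, l2_idx=1
L1[2] = 1; L2[1][1] = 43

Answer: 43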